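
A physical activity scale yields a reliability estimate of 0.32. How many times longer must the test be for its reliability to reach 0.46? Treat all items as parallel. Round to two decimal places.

1.81

n = 0.46 × (1 − 0.32) / [ 0.32 × (1 − 0.46) ]
n = 0.3128 / 0.1728 ≈ 1.8102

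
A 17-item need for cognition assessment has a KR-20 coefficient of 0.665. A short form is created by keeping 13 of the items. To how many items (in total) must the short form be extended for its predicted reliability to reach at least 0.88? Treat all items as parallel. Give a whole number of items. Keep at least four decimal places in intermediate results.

Short-form reliability: n = 13/17 = 0.7647; r_13 = n·r/(1+(n−1)r) ≈ 0.6029
Then solve for n' with r_old = 0.6029, r_target = 0.88: n' = 0.88(1 − 0.6029)/[0.6029(1 − 0.88)] = 4.8301
Total items = 4.8301 × 13 = 62.79, rounded up to 63.

63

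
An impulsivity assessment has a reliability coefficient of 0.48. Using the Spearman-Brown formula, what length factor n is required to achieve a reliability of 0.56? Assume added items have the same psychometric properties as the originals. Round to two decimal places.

n = [0.56 × 0.52] / [0.48 × 0.44]
n = 0.2912 / 0.2112 ≈ 1.3788

1.38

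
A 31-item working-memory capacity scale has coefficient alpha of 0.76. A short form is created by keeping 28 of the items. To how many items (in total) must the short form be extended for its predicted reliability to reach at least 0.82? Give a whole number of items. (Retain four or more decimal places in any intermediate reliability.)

Short-form reliability: n = 28/31 = 0.9032; r_28 = n·r/(1+(n−1)r) ≈ 0.7409
Length factor from the short form to reach 0.82: n' = 0.82(1 − 0.7409) / [0.7409(1 − 0.82)] ≈ 1.5931
Items = 1.5931 × 28 ≈ 44.61 → 45

45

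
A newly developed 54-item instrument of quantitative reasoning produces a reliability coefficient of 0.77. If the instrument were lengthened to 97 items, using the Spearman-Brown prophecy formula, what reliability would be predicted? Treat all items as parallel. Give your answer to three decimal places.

The new length is 97/54 = 1.7963 times the old.
By Spearman-Brown, r_new = n r / (1 + (n − 1) r).
r_new = 1.7963·0.77 / [1 + (1.7963 − 1)·0.77]
     = 1.3832 / 1.6132 = 0.8574

0.857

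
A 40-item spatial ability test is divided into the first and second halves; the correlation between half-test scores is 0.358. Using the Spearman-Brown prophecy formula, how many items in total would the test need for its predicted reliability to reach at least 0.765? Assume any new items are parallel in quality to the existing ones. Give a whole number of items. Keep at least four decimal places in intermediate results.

117

Corrected full-test reliability: r_full = 2 × 0.358 / (1 + 0.358) ≈ 0.5272
n = r_tgt(1 − r_full) / [r_full(1 − r_tgt)] = 0.765 × 0.4728 / (0.5272 × 0.235) ≈ 2.9194
Items = 2.9194 × 40 ≈ 116.78 → 117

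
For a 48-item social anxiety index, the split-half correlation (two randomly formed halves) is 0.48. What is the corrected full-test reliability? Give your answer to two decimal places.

0.65

Apply the Spearman-Brown correction with n = 2:
r_full = 2(0.48) / (1 + 0.48)
r_full = 0.9600 / 1.4800 ≈ 0.6486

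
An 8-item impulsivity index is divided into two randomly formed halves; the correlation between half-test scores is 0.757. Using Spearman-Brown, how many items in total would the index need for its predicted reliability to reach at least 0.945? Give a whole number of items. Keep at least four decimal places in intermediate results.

r_full = 2(0.757)/(1 + 0.757) = 0.8617
Solve Spearman-Brown for n: n = 0.945(1 − 0.8617) / [0.8617(1 − 0.945)] = 2.7576
Items = 2.7576 × 8 ≈ 22.06 → 23

23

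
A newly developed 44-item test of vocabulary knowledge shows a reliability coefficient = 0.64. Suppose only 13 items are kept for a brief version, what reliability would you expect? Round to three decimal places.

0.344

The new length is 13/44 = 0.2955 times the old.
Apply the Spearman-Brown prophecy formula, r' = nr / [1 + (n − 1)r]:
r_new = (0.2955 × 0.64) / (1 + (0.2955 − 1) × 0.64)
r_new = 0.1891 / 0.5491 ≈ 0.3444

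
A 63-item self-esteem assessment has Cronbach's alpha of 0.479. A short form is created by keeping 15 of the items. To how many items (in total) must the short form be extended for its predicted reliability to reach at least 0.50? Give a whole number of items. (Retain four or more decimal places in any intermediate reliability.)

Short-form reliability: n = 15/63 = 0.2381; r_15 = n·r/(1+(n−1)r) ≈ 0.1796
Then solve for n' with r_old = 0.1796, r_target = 0.50: n' = 0.50(1 − 0.1796)/[0.1796(1 − 0.50)] = 4.5679
Items = 4.5679 × 15 ≈ 68.52 → 69

69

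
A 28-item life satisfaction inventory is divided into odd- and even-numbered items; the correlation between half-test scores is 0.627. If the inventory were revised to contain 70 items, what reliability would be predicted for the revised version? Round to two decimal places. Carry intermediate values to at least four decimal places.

Spearman-Brown correction (n = 2): r_full = 2·0.627/(1 + 0.627) = 0.7707
Then adjust to 70 items: n = 70/28 = 2.5000
r_new = n·r_full / (1 + (n − 1)·r_full) = 1.9268 / 2.1561 ≈ 0.8937

0.89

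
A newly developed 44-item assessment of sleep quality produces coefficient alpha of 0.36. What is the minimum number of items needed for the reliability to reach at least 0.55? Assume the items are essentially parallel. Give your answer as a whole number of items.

96

Rearranging the Spearman-Brown formula for n,
n = r*(1 − r) / [ r (1 − r*) ]
n = [0.55 × 0.64] / [0.36 × 0.45]
n = 0.3520 / 0.1620 ≈ 2.1728
So the test needs 2.1728 × 44 ≈ 95.60 items; rounding up, 96.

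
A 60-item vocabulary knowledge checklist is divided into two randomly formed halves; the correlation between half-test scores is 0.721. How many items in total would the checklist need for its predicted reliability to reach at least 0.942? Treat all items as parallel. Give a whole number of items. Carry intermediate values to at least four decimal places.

r_full = 2(0.721)/(1 + 0.721) = 0.8379
Solve Spearman-Brown for n: n = 0.942(1 − 0.8379) / [0.8379(1 − 0.942)] = 3.1421
Required items = 3.1421 × 60 = 188.53, so 189 items.

189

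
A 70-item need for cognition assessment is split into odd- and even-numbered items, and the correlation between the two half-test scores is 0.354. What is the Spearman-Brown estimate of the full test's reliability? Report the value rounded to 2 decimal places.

0.52

Apply the Spearman-Brown correction with n = 2:
r_full = 2r_hh / (1 + r_hh) = 2 × 0.354 / (1 + 0.354)
       = 0.7080 / 1.3540 = 0.5229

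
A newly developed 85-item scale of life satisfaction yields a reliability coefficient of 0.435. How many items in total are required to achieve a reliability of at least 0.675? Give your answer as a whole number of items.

n = 0.675 × (1 − 0.435) / [ 0.435 × (1 − 0.675) ]
  = 0.381375 / 0.141375 = 2.6976
Items needed = n × 85 = 2.6976 × 85 ≈ 229.30 → round up to 230

230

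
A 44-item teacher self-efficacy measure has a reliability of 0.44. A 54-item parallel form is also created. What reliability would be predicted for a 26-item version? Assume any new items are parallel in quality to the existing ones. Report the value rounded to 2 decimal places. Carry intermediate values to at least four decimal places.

The 54-item form is not needed; work directly from the 44-item form with n = 26/44 = 0.5909.
r_{26} = n·r / (1 + (n − 1)·r) = 0.2600 / 0.8200 ≈ 0.3171

0.32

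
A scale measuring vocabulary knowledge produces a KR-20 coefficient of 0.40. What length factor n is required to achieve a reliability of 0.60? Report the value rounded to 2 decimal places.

Rearranging the Spearman-Brown formula for n,
n = r_target (1 − r_old) / [ r_old (1 − r_target) ]
n = 0.60(1 − 0.40) / [0.40(1 − 0.60)]
n = 0.3600 / 0.1600 ≈ 2.2500

2.25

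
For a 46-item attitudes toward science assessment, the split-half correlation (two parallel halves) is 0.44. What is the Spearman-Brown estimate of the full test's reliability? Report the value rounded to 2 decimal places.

0.61

Each half is half the length of the full test, so the full test is n = 2 times a half.
r_full = 2r_hh / (1 + r_hh) = 2 × 0.44 / (1 + 0.44)
r_full = 0.8800 / 1.4400 ≈ 0.6111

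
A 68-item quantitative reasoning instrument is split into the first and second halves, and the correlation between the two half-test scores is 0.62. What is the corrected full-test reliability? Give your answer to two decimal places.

Each half is half the length of the full test, so the full test is n = 2 times a half.
r_full = 2r_hh / (1 + r_hh) = 2 × 0.62 / (1 + 0.62)
       = 1.2400 / 1.6200 = 0.7654

0.77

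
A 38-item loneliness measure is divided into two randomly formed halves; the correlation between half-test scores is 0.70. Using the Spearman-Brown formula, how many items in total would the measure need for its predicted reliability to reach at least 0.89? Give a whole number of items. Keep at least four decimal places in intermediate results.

66

r_full = 2(0.70)/(1 + 0.70) = 0.8235
Solve Spearman-Brown for n: n = 0.89(1 − 0.8235) / [0.8235(1 − 0.89)] = 1.7341
Items = 1.7341 × 38 ≈ 65.90 → 66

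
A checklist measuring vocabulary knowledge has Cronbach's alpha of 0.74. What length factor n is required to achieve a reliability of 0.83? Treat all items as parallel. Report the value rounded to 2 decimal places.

1.72

n = [0.83 × 0.26] / [0.74 × 0.17]
  = 0.2158 / 0.1258 = 1.7154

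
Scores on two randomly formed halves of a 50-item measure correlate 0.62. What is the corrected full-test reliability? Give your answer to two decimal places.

0.77

The full test is twice the length of either half (n = 2).
r_full = 2r_hh / (1 + r_hh) = 2 × 0.62 / (1 + 0.62)
       = 1.2400 / 1.6200 = 0.7654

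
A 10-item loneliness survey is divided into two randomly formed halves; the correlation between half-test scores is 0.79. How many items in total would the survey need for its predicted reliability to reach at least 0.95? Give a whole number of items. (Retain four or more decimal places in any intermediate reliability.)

26

r_full = 2(0.79)/(1 + 0.79) = 0.8827
Solve Spearman-Brown for n: n = 0.95(1 − 0.8827) / [0.8827(1 − 0.95)] = 2.5249
Required items = 2.5249 × 10 = 25.25, so 26 items.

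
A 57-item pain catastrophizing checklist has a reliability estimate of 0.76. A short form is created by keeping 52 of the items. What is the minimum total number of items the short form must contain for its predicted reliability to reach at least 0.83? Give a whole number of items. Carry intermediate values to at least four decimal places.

First, r for the 52-item form: n = 52/57 = 0.9123, so r_52 = 0.9123·0.76/(1 + (0.9123 − 1)·0.76) = 0.7429
Length factor from the short form to reach 0.83: n' = 0.83(1 − 0.7429) / [0.7429(1 − 0.83)] ≈ 1.6897
Items = 1.6897 × 52 ≈ 87.86 → 88

88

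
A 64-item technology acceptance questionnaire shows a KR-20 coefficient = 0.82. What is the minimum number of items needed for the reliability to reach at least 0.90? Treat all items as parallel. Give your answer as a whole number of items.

Rearranging the Spearman-Brown formula for n,
n = r*(1 − r) / [ r (1 − r*) ]
n = 0.90 × (1 − 0.82) / [ 0.82 × (1 − 0.90) ]
  = 0.1620 / 0.0820 = 1.9756
1.9756 × 64 = 126.44 → 127 items

127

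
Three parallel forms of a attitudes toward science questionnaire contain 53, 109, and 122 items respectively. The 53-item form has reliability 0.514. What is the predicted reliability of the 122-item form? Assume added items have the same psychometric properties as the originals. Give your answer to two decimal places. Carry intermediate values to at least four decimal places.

The 109-item form is not needed; work directly from the 53-item form with n = 122/53 = 2.3019.
r_{122} = n·r / (1 + (n − 1)·r) = 1.1832 / 1.6692 ≈ 0.7088

0.71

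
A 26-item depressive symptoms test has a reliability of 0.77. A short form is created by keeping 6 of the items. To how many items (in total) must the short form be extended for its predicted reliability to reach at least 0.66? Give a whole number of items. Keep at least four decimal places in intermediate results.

16

Short-form reliability: n = 6/26 = 0.2308; r_6 = n·r/(1+(n−1)r) ≈ 0.4359
Then solve for n' with r_old = 0.4359, r_target = 0.66: n' = 0.66(1 − 0.4359)/[0.4359(1 − 0.66)] = 2.5121
Total items = 2.5121 × 6 = 15.07, rounded up to 16.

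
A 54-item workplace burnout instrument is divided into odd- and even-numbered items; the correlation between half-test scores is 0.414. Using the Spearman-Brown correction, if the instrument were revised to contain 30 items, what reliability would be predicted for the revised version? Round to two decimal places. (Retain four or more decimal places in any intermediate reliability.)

Spearman-Brown correction (n = 2): r_full = 2·0.414/(1 + 0.414) = 0.5856
Then adjust to 30 items: n = 30/54 = 0.5556
r_new = n·r_full / (1 + (n − 1)·r_full) = 0.3254 / 0.7398 ≈ 0.4398

0.44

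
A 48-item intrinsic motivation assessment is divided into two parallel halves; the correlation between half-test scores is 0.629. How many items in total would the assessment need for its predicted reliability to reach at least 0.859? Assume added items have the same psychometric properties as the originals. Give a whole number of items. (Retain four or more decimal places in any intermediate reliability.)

Corrected full-test reliability: r_full = 2 × 0.629 / (1 + 0.629) ≈ 0.7723
n = r_tgt(1 − r_full) / [r_full(1 − r_tgt)] = 0.859 × 0.2277 / (0.7723 × 0.141) ≈ 1.7962
Items = 1.7962 × 48 ≈ 86.22 → 87

87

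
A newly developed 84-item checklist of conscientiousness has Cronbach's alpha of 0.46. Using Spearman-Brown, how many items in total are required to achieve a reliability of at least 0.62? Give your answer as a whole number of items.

Rearranging the Spearman-Brown formula for n,
n = r_target (1 − r_old) / [ r_old (1 − r_target) ]
n = 0.62 × (1 − 0.46) / [ 0.46 × (1 − 0.62) ]
n = 0.3348 / 0.1748 ≈ 1.9153
1.9153 × 84 = 160.89 → 161 items

161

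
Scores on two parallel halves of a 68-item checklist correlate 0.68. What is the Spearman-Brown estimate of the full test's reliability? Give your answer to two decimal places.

0.81

Apply the Spearman-Brown correction with n = 2:
r_full = 2r_hh / (1 + r_hh) = 2 × 0.68 / (1 + 0.68)
       = 1.3600 / 1.6800 = 0.8095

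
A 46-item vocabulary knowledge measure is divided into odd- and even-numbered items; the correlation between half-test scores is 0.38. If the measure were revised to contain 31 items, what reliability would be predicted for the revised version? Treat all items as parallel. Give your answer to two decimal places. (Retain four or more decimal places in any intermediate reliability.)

0.45

Spearman-Brown correction (n = 2): r_full = 2·0.38/(1 + 0.38) = 0.5507
Length factor from 46 to 31 items: n = 31/46 = 0.6739
r_new = n·r_full / (1 + (n − 1)·r_full) = 0.3711 / 0.8204 ≈ 0.4523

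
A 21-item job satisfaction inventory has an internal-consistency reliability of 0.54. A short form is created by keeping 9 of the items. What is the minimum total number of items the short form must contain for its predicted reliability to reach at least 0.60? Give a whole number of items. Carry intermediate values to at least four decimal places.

First, r for the 9-item form: n = 9/21 = 0.4286, so r_9 = 0.4286·0.54/(1 + (0.4286 − 1)·0.54) = 0.3347
Then solve for n' with r_old = 0.3347, r_target = 0.60: n' = 0.60(1 − 0.3347)/[0.3347(1 − 0.60)] = 2.9816
Total items = 2.9816 × 9 = 26.83, rounded up to 27.

27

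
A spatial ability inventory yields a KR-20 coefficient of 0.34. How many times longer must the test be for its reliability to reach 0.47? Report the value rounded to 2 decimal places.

Rearranging the Spearman-Brown formula for n,
n = r_target (1 − r_old) / [ r_old (1 − r_target) ]
n = 0.47 × (1 − 0.34) / [ 0.34 × (1 − 0.47) ]
n = 0.3102 / 0.1802 ≈ 1.7214

1.72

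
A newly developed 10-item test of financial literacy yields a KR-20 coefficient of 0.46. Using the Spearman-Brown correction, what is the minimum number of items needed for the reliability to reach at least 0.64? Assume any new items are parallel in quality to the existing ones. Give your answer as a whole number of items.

21

Spearman-Brown solved for the length factor n:
n = r*(1 − r) / [ r (1 − r*) ]
n = [0.64 × 0.54] / [0.46 × 0.36]
n = 0.3456 / 0.1656 ≈ 2.0870
Items needed = n × 10 = 2.0870 × 10 ≈ 20.87 → round up to 21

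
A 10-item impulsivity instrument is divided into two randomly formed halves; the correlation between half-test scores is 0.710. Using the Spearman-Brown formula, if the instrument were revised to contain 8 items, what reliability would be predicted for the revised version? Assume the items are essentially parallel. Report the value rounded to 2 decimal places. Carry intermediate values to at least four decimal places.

Full-test reliability from the split-half r: r_full = 2(0.710)/(1 + 0.710) = 0.8304
Then adjust to 8 items: n = 8/10 = 0.8000
r_new = n·r_full / (1 + (n − 1)·r_full) = 0.6643 / 0.8339 ≈ 0.7966

0.80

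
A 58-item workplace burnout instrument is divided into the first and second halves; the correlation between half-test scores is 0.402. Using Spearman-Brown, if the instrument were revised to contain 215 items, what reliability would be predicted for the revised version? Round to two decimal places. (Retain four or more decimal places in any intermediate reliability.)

First correct the split-half correlation to full-test reliability: r_full = 2 × 0.402 / (1 + 0.402) ≈ 0.5735
Then adjust to 215 items: n = 215/58 = 3.7069
r_new = n·r_full / (1 + (n − 1)·r_full) = 2.1259 / 2.5524 ≈ 0.8329

0.83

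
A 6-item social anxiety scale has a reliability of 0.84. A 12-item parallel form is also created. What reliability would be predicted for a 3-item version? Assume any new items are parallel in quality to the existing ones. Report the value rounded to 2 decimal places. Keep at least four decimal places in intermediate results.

0.72

Only the ratio of lengths matters: n = 3/6 = 0.5000
r_{3} = n·r / (1 + (n − 1)·r) = 0.4200 / 0.5800 ≈ 0.7241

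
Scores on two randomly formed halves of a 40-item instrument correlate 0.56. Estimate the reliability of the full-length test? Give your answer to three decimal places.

0.718

The full test is twice the length of either half (n = 2).
r_full = 2r_hh / (1 + r_hh) = 2 × 0.56 / (1 + 0.56)
r_full = 1.1200 / 1.5600 ≈ 0.7179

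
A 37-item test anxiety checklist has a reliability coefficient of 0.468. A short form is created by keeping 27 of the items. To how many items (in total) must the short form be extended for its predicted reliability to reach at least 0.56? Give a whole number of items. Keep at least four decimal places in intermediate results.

Short-form reliability: n = 27/37 = 0.7297; r_27 = n·r/(1+(n−1)r) ≈ 0.3910
Length factor from the short form to reach 0.56: n' = 0.56(1 − 0.3910) / [0.3910(1 − 0.56)] ≈ 1.9823
Total items = 1.9823 × 27 = 53.52, rounded up to 54.

54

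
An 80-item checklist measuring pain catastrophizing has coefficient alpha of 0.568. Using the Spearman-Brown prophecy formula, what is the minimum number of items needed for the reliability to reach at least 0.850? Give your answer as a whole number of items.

Spearman-Brown solved for the length factor n:
n = r*(1 − r) / [ r (1 − r*) ]
n = [0.850 × 0.432] / [0.568 × 0.150]
n = 0.367200 / 0.085200 ≈ 4.3099
Items needed = n × 80 = 4.3099 × 80 ≈ 344.79 → round up to 345

345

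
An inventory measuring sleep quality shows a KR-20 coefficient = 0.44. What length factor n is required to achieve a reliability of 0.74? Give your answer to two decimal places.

3.62

Spearman-Brown solved for the length factor n:
n = r*(1 − r) / [ r (1 − r*) ]
n = [0.74 × 0.56] / [0.44 × 0.26]
n = 0.4144 / 0.1144 ≈ 3.6224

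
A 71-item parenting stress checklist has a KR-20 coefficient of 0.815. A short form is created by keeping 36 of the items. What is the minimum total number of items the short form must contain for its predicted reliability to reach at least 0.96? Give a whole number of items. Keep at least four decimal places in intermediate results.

387

Short-form reliability: n = 36/71 = 0.5070; r_36 = n·r/(1+(n−1)r) ≈ 0.6907
Then solve for n' with r_old = 0.6907, r_target = 0.96: n' = 0.96(1 − 0.6907)/[0.6907(1 − 0.96)] = 10.7474
Items = 10.7474 × 36 ≈ 386.91 → 387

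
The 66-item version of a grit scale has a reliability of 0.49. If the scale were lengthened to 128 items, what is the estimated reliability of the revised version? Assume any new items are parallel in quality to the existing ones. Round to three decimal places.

The new length is 128/66 = 1.9394 times the old.
Apply the Spearman-Brown prophecy formula, r' = nr / [1 + (n − 1)r]:
r_new = (1.9394 × 0.49) / (1 + (1.9394 − 1) × 0.49)
     = 0.9503 / 1.4603 = 0.6508

0.651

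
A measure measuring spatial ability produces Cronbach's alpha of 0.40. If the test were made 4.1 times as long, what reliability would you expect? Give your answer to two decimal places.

Spearman-Brown: r_new = n·r / (1 + (n − 1)·r)
r_new = (4.1 × 0.40) / (1 + (4.1 − 1) × 0.40)
     = 1.6400 / 2.2400 = 0.7321

0.73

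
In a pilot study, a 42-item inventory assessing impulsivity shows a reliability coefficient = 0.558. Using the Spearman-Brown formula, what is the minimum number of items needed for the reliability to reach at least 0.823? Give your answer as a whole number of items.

n = 0.823(1 − 0.558) / [0.558(1 − 0.823)]
  = 0.363766 / 0.098766 = 3.6831
So the test needs 3.6831 × 42 ≈ 154.69 items; rounding up, 155.

155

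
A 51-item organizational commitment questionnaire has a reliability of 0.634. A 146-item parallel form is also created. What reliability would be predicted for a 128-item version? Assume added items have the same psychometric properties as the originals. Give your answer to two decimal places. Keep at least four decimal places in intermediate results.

The 146-item form is not needed; work directly from the 51-item form with n = 128/51 = 2.5098.
r_{128} = n·r / (1 + (n − 1)·r) = 1.5912 / 1.9572 ≈ 0.8130

0.81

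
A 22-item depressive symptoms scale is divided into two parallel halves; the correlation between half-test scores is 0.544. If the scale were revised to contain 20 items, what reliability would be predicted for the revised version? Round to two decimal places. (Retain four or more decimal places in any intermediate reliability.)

0.68

Full-test reliability from the split-half r: r_full = 2(0.544)/(1 + 0.544) = 0.7047
Length factor from 22 to 20 items: n = 20/22 = 0.9091
r_new = n·r_full / (1 + (n − 1)·r_full) = 0.6406 / 0.9359 ≈ 0.6845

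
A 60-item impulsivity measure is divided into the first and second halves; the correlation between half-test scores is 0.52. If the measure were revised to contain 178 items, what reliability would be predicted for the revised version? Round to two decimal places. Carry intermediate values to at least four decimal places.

0.87

First correct the split-half correlation to full-test reliability: r_full = 2 × 0.52 / (1 + 0.52) ≈ 0.6842
Length factor from 60 to 178 items: n = 178/60 = 2.9667
r_new = n·r_full / (1 + (n − 1)·r_full) = 2.0298 / 2.3456 ≈ 0.8654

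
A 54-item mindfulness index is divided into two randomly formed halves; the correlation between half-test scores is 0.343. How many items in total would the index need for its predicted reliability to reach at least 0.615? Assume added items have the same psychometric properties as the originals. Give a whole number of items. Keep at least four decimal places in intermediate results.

r_full = 2(0.343)/(1 + 0.343) = 0.5108
n = r_tgt(1 − r_full) / [r_full(1 − r_tgt)] = 0.615 × 0.4892 / (0.5108 × 0.385) ≈ 1.5299
Required items = 1.5299 × 54 = 82.61, so 83 items.

83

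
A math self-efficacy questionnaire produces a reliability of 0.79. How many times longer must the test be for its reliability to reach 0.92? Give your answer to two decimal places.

3.06

Invert Spearman-Brown to solve for n:
n = r_target (1 − r_old) / [ r_old (1 − r_target) ]
n = 0.92 × (1 − 0.79) / [ 0.79 × (1 − 0.92) ]
  = 0.1932 / 0.0632 = 3.0570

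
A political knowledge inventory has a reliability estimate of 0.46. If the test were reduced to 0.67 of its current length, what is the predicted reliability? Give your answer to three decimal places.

0.363

Spearman-Brown: r_new = n·r / (1 + (n − 1)·r)
r_new = 0.67·0.46 / [1 + (0.67 − 1)·0.46]
     = 0.3082 / 0.8482 = 0.3634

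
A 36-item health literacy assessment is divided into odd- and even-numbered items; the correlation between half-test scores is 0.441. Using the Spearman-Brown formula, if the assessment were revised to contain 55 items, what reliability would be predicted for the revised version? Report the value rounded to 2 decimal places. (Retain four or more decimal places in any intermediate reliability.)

0.71

Full-test reliability from the split-half r: r_full = 2(0.441)/(1 + 0.441) = 0.6121
Then adjust to 55 items: n = 55/36 = 1.5278
r_new = n·r_full / (1 + (n − 1)·r_full) = 0.9352 / 1.3231 ≈ 0.7068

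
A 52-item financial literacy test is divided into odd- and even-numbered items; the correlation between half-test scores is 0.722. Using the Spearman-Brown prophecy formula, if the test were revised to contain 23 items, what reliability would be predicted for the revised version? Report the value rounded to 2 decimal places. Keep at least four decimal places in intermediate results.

0.70

First correct the split-half correlation to full-test reliability: r_full = 2 × 0.722 / (1 + 0.722) ≈ 0.8386
Then adjust to 23 items: n = 23/52 = 0.4423
r_new = n·r_full / (1 + (n − 1)·r_full) = 0.3709 / 0.5323 ≈ 0.6968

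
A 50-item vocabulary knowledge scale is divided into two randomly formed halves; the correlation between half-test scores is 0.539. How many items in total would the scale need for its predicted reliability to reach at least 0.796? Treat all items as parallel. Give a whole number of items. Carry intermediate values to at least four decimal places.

84

Corrected full-test reliability: r_full = 2 × 0.539 / (1 + 0.539) ≈ 0.7005
Solve Spearman-Brown for n: n = 0.796(1 − 0.7005) / [0.7005(1 − 0.796)] = 1.6683
Required items = 1.6683 × 50 = 83.41, so 84 items.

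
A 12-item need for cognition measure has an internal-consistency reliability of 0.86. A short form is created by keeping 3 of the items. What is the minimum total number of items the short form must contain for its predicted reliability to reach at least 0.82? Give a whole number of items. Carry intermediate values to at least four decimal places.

Short-form reliability: n = 3/12 = 0.2500; r_3 = n·r/(1+(n−1)r) ≈ 0.6056
Length factor from the short form to reach 0.82: n' = 0.82(1 − 0.6056) / [0.6056(1 − 0.82)] ≈ 2.9668
Items = 2.9668 × 3 ≈ 8.90 → 9

9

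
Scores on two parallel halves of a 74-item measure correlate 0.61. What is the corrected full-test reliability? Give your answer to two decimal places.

0.76

r_full = 2r_hh / (1 + r_hh) = 2 × 0.61 / (1 + 0.61)
       = 1.2200 / 1.6100 = 0.7578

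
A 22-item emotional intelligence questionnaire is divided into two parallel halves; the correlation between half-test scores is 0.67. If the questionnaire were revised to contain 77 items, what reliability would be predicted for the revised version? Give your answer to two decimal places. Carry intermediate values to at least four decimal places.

0.93

First correct the split-half correlation to full-test reliability: r_full = 2 × 0.67 / (1 + 0.67) ≈ 0.8024
Then adjust to 77 items: n = 77/22 = 3.5000
r_new = n·r_full / (1 + (n − 1)·r_full) = 2.8084 / 3.0060 ≈ 0.9343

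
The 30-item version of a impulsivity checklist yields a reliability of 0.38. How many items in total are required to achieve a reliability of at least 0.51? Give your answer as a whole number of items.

51

Spearman-Brown solved for the length factor n:
n = r_target (1 − r_old) / [ r_old (1 − r_target) ]
n = 0.51 × (1 − 0.38) / [ 0.38 × (1 − 0.51) ]
n = 0.3162 / 0.1862 ≈ 1.6982
So the test needs 1.6982 × 30 ≈ 50.95 items; rounding up, 51.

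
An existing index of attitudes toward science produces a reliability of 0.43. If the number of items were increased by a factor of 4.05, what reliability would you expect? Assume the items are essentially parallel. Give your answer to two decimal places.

0.75

r_new = 4.05·0.43 / [1 + (4.05 − 1)·0.43]
r_new = 1.7415 / 2.3115 ≈ 0.7534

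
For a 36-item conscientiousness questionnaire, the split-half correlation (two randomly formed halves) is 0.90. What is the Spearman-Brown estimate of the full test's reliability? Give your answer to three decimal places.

0.947

The full test is twice the length of either half (n = 2).
r_full = 2(0.90) / (1 + 0.90)
r_full = 1.8000 / 1.9000 ≈ 0.9474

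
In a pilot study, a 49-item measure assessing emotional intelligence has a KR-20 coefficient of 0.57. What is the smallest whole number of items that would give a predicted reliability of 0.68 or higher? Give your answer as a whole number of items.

Rearranging the Spearman-Brown formula for n,
n = r*(1 − r) / [ r (1 − r*) ]
n = 0.68(1 − 0.57) / [0.57(1 − 0.68)]
  = 0.2924 / 0.1824 = 1.6031
Items needed = n × 49 = 1.6031 × 49 ≈ 78.55 → round up to 79

79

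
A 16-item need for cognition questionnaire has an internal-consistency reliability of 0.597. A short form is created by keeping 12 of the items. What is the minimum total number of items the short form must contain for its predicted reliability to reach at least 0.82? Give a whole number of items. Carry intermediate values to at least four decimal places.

50

Short-form reliability: n = 12/16 = 0.7500; r_12 = n·r/(1+(n−1)r) ≈ 0.5263
Length factor from the short form to reach 0.82: n' = 0.82(1 − 0.5263) / [0.5263(1 − 0.82)] ≈ 4.1003
Total items = 4.1003 × 12 = 49.20, rounded up to 50.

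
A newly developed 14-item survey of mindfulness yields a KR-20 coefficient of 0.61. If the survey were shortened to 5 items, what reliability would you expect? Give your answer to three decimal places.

0.358

The new length is 5/14 = 0.3571 times the old.
Apply the Spearman-Brown prophecy formula, r' = nr / [1 + (n − 1)r]:
r_new = (0.3571 × 0.61) / (1 + (0.3571 − 1) × 0.61)
     = 0.2178 / 0.6078 = 0.3583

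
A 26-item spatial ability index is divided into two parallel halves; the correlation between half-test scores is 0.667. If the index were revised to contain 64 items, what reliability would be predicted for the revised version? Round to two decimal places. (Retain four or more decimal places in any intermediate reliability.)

Spearman-Brown correction (n = 2): r_full = 2·0.667/(1 + 0.667) = 0.8002
Length factor from 26 to 64 items: n = 64/26 = 2.4615
r_new = n·r_full / (1 + (n − 1)·r_full) = 1.9697 / 2.1695 ≈ 0.9079

0.91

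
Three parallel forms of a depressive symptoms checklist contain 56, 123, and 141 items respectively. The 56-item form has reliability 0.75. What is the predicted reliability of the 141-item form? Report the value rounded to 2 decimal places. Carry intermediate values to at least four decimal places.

0.88

The 123-item form is not needed; work directly from the 56-item form with n = 141/56 = 2.5179.
r_{141} = n·r / (1 + (n − 1)·r) = 1.8884 / 2.1384 ≈ 0.8831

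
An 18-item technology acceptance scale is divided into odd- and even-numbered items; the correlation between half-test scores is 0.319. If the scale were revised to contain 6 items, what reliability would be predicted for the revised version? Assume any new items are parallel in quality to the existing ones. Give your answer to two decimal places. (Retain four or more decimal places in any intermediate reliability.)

Spearman-Brown correction (n = 2): r_full = 2·0.319/(1 + 0.319) = 0.4837
Then adjust to 6 items: n = 6/18 = 0.3333
r_new = n·r_full / (1 + (n − 1)·r_full) = 0.1612 / 0.6775 ≈ 0.2379

0.24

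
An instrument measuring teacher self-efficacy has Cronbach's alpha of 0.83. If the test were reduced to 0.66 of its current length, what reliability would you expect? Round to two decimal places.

Apply the Spearman-Brown prophecy formula, r' = nr / [1 + (n − 1)r]:
r_new = 0.66·0.83 / [1 + (0.66 − 1)·0.83]
r_new = 0.5478 / 0.7178 ≈ 0.7632

0.76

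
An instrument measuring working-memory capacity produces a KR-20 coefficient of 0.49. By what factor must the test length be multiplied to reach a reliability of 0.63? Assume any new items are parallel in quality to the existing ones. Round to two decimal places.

n = [0.63 × 0.51] / [0.49 × 0.37]
  = 0.3213 / 0.1813 = 1.7722

1.77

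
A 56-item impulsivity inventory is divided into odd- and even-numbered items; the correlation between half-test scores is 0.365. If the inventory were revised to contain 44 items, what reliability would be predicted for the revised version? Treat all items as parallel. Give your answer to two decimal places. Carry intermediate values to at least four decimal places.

Spearman-Brown correction (n = 2): r_full = 2·0.365/(1 + 0.365) = 0.5348
Then adjust to 44 items: n = 44/56 = 0.7857
r_new = n·r_full / (1 + (n − 1)·r_full) = 0.4202 / 0.8854 ≈ 0.4746

0.47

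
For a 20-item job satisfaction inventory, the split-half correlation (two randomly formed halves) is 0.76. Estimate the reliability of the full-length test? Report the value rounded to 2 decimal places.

0.86

r_full = 2r_hh / (1 + r_hh) = 2 × 0.76 / (1 + 0.76)
r_full = 1.5200 / 1.7600 ≈ 0.8636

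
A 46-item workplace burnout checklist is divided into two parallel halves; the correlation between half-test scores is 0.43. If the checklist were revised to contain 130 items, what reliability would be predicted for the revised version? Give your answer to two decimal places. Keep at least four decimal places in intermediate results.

Spearman-Brown correction (n = 2): r_full = 2·0.43/(1 + 0.43) = 0.6014
Then adjust to 130 items: n = 130/46 = 2.8261
r_new = n·r_full / (1 + (n − 1)·r_full) = 1.6996 / 2.0982 ≈ 0.8100

0.81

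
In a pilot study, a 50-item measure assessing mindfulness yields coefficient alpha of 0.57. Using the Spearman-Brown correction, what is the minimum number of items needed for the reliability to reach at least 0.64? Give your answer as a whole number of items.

Spearman-Brown solved for the length factor n:
n = r*(1 − r) / [ r (1 − r*) ]
n = [0.64 × 0.43] / [0.57 × 0.36]
  = 0.2752 / 0.2052 = 1.3411
1.3411 × 50 = 67.05 → 68 items

68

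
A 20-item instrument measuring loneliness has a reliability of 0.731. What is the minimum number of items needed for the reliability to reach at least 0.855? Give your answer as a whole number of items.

44

n = 0.855 × (1 − 0.731) / [ 0.731 × (1 − 0.855) ]
  = 0.229995 / 0.105995 = 2.1699
2.1699 × 20 = 43.40 → 44 items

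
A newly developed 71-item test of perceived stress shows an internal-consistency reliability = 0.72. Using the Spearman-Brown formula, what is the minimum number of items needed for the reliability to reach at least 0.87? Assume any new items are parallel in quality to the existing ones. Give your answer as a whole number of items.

n = [0.87 × 0.28] / [0.72 × 0.13]
n = 0.2436 / 0.0936 ≈ 2.6026
2.6026 × 71 = 184.78 → 185 items

185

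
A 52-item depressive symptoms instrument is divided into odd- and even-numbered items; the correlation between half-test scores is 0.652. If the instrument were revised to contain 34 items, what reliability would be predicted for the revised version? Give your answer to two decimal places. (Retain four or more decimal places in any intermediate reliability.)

0.71

Spearman-Brown correction (n = 2): r_full = 2·0.652/(1 + 0.652) = 0.7893
Then adjust to 34 items: n = 34/52 = 0.6538
r_new = n·r_full / (1 + (n − 1)·r_full) = 0.5160 / 0.7267 ≈ 0.7101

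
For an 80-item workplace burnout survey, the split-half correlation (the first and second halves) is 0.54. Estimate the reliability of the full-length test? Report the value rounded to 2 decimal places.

0.70

The full test is twice the length of either half (n = 2).
r_full = 2(0.54) / (1 + 0.54)
       = 1.0800 / 1.5400 = 0.7013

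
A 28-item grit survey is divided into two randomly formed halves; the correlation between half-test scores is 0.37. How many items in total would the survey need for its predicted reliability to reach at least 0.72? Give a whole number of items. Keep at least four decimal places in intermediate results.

Corrected full-test reliability: r_full = 2 × 0.37 / (1 + 0.37) ≈ 0.5401
Solve Spearman-Brown for n: n = 0.72(1 − 0.5401) / [0.5401(1 − 0.72)] = 2.1896
Items = 2.1896 × 28 ≈ 61.31 → 62

62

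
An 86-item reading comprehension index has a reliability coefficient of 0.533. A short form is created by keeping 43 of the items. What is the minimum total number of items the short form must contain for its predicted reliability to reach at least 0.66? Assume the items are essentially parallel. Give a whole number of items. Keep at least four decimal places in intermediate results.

First, r for the 43-item form: n = 43/86 = 0.5000, so r_43 = 0.5000·0.533/(1 + (0.5000 − 1)·0.533) = 0.3633
Then solve for n' with r_old = 0.3633, r_target = 0.66: n' = 0.66(1 − 0.3633)/[0.3633(1 − 0.66)] = 3.4020
Items = 3.4020 × 43 ≈ 146.29 → 147

147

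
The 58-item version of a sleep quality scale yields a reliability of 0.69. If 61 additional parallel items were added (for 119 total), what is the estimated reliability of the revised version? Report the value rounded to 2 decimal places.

Length ratio n = 119/58 = 2.0517
Apply the Spearman-Brown prophecy formula, r' = nr / [1 + (n − 1)r]:
r_new = 2.0517·0.69 / [1 + (2.0517 − 1)·0.69]
r_new = 1.4157 / 1.7257 ≈ 0.8204

0.82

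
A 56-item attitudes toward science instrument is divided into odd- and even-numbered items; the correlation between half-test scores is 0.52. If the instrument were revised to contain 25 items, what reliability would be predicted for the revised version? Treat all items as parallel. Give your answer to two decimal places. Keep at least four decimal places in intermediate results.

First correct the split-half correlation to full-test reliability: r_full = 2 × 0.52 / (1 + 0.52) ≈ 0.6842
Length factor from 56 to 25 items: n = 25/56 = 0.4464
r_new = n·r_full / (1 + (n − 1)·r_full) = 0.3054 / 0.6212 ≈ 0.4916

0.49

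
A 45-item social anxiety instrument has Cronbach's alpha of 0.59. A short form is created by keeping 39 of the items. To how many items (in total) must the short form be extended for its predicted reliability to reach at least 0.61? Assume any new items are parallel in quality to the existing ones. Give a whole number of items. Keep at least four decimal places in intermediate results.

First, r for the 39-item form: n = 39/45 = 0.8667, so r_39 = 0.8667·0.59/(1 + (0.8667 − 1)·0.59) = 0.5550
Length factor from the short form to reach 0.61: n' = 0.61(1 − 0.5550) / [0.5550(1 − 0.61)] ≈ 1.2541
Items = 1.2541 × 39 ≈ 48.91 → 49

49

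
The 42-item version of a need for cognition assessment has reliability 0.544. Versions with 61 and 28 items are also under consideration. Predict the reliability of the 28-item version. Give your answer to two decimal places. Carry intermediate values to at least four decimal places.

0.44

Only the ratio of lengths matters: n = 28/42 = 0.6667
r_{28} = n·r / (1 + (n − 1)·r) = 0.3627 / 0.8187 ≈ 0.4430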